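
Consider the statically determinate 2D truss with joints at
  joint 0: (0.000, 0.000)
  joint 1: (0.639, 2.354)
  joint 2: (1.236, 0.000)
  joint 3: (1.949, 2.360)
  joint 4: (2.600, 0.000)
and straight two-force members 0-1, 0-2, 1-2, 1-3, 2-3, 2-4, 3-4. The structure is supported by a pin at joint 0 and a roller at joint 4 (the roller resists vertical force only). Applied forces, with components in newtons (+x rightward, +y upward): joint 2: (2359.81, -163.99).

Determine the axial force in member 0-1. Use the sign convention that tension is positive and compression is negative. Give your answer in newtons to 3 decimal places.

N=5 nodes, M=7 members, R=3 reactions → 2N=10, M+R=10
member 0 (0-1): L=2.4392, (cx,cy)=(0.2620,0.9651)
member 1 (0-2): L=1.2360, (cx,cy)=(1.0000,0.0000)
member 2 (1-2): L=2.4285, (cx,cy)=(0.2458,-0.9693)
member 3 (1-3): L=1.3100, (cx,cy)=(1.0000,0.0046)
member 4 (2-3): L=2.4654, (cx,cy)=(0.2892,0.9573)
member 5 (2-4): L=1.3640, (cx,cy)=(1.0000,0.0000)
member 6 (3-4): L=2.4481, (cx,cy)=(0.2659,-0.9640)
solve A·x = −loads:
  F[0-1] = -89.1450 N (compression)
  F[0-2] = +2383.1635 N (tension)
  F[1-2] = +88.5421 N (tension)
  F[1-3] = -45.1202 N (compression)
  F[2-3] = +81.6544 N (tension)
  F[2-4] = +21.5046 N (tension)
  F[3-4] = -80.8699 N (compression)
  Rx@0 = -2359.8100 N
  Ry@0 = +86.0317 N
  Ry@4 = +77.9583 N

-89.145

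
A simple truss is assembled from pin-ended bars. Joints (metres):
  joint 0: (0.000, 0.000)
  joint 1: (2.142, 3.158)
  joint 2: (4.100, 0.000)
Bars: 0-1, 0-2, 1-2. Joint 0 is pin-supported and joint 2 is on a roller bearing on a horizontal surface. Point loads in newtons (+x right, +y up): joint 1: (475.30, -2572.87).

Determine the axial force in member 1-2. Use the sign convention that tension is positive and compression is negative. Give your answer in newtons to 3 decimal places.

N=3 nodes, M=3 members, R=3 reactions → 2N=6, M+R=6
member 0 (0-1): L=3.8159, (cx,cy)=(0.5613,0.8276)
member 1 (0-2): L=4.1000, (cx,cy)=(1.0000,0.0000)
member 2 (1-2): L=3.7157, (cx,cy)=(0.5269,-0.8499)
solve A·x = −loads:
  F[0-1] = -1042.3115 N (compression)
  F[0-2] = +1060.3857 N (tension)
  F[1-2] = -2012.3178 N (compression)
  Rx@0 = -475.3000 N
  Ry@0 = +862.6054 N
  Ry@2 = +1710.2646 N

-2012.318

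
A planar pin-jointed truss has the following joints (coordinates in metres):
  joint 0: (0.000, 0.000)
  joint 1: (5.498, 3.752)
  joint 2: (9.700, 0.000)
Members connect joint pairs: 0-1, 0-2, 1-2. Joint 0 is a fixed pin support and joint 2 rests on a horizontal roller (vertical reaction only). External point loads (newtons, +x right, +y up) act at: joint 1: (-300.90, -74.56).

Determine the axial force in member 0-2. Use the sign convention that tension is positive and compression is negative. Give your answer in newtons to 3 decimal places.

N=3 nodes, M=3 members, R=3 reactions → 2N=6, M+R=6
member 0 (0-1): L=6.6562, (cx,cy)=(0.8260,0.5637)
member 1 (0-2): L=9.7000, (cx,cy)=(1.0000,0.0000)
member 2 (1-2): L=5.6333, (cx,cy)=(0.7459,-0.6660)
solve A·x = −loads:
  F[0-1] = -263.7808 N (compression)
  F[0-2] = -83.0191 N (compression)
  F[1-2] = +111.2978 N (tension)
  Rx@0 = +300.9000 N
  Ry@0 = +148.6884 N
  Ry@2 = -74.1284 N

-83.019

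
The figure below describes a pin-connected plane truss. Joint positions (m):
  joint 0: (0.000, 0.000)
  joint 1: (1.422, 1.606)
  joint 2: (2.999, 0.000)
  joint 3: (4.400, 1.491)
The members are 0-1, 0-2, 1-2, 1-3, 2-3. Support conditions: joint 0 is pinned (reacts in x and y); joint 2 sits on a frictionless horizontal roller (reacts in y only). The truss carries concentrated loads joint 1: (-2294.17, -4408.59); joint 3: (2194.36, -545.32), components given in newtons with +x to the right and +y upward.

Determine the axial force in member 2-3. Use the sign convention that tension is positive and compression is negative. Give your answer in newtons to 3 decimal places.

-609.878

N=4 nodes, M=5 members, R=3 reactions → 2N=8, M+R=8
member 0 (0-1): L=2.1451, (cx,cy)=(0.6629,0.7487)
member 1 (0-2): L=2.9990, (cx,cy)=(1.0000,0.0000)
member 2 (1-2): L=2.2508, (cx,cy)=(0.7006,-0.7135)
member 3 (1-3): L=2.9802, (cx,cy)=(0.9993,-0.0386)
member 4 (2-3): L=2.0459, (cx,cy)=(0.6848,0.7288)
solve A·x = −loads:
  F[0-1] = -2939.8753 N (compression)
  F[0-2] = +1849.0798 N (tension)
  F[1-2] = -3235.2148 N (compression)
  F[1-3] = +2613.9328 N (tension)
  F[2-3] = -609.8778 N (compression)
  Rx@0 = +99.8100 N
  Ry@0 = +2201.0668 N
  Ry@2 = +2752.8432 N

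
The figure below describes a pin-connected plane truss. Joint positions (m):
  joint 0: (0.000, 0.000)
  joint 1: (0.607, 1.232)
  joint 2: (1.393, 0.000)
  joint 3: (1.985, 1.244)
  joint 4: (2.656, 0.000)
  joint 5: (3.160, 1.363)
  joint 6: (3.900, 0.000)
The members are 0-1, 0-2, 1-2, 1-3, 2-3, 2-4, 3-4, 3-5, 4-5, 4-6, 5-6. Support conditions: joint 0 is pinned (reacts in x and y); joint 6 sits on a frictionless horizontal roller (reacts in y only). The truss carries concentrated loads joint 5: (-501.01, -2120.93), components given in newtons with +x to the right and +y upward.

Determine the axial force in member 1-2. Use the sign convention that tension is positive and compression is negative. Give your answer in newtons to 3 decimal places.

678.347

N=7 nodes, M=11 members, R=3 reactions → 2N=14, M+R=14
member 0 (0-1): L=1.3734, (cx,cy)=(0.4420,0.8970)
member 1 (0-2): L=1.3930, (cx,cy)=(1.0000,0.0000)
member 2 (1-2): L=1.4614, (cx,cy)=(0.5378,-0.8430)
member 3 (1-3): L=1.3781, (cx,cy)=(1.0000,0.0087)
member 4 (2-3): L=1.3777, (cx,cy)=(0.4297,0.9030)
member 5 (2-4): L=1.2630, (cx,cy)=(1.0000,0.0000)
member 6 (3-4): L=1.4134, (cx,cy)=(0.4747,-0.8801)
member 7 (3-5): L=1.1810, (cx,cy)=(0.9949,0.1008)
member 8 (4-5): L=1.4532, (cx,cy)=(0.3468,0.9379)
member 9 (4-6): L=1.2440, (cx,cy)=(1.0000,0.0000)
member 10 (5-6): L=1.5509, (cx,cy)=(0.4771,-0.8788)
solve A·x = −loads:
  F[0-1] = -643.8218 N (compression)
  F[0-2] = -216.4642 N (compression)
  F[1-2] = +678.3470 N (tension)
  F[1-3] = -649.4188 N (compression)
  F[2-3] = -633.3275 N (compression)
  F[2-4] = +420.5301 N (tension)
  F[3-4] = +521.6484 N (tension)
  F[3-5] = -1175.1645 N (compression)
  F[4-5] = -489.5012 N (compression)
  F[4-6] = +837.9431 N (tension)
  F[5-6] = -1756.1987 N (compression)
  Rx@0 = +501.0100 N
  Ry@0 = +577.5294 N
  Ry@6 = +1543.4006 N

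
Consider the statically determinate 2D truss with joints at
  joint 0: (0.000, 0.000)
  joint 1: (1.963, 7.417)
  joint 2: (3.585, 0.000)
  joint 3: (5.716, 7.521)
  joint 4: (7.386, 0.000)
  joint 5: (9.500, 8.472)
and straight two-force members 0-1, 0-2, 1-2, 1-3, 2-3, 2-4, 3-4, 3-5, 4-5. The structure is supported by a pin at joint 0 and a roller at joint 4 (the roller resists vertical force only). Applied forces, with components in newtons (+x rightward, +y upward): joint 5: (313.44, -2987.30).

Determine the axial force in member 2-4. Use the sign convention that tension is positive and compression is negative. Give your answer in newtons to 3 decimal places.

-609.619

N=6 nodes, M=9 members, R=3 reactions → 2N=12, M+R=12
member 0 (0-1): L=7.6724, (cx,cy)=(0.2559,0.9667)
member 1 (0-2): L=3.5850, (cx,cy)=(1.0000,0.0000)
member 2 (1-2): L=7.5923, (cx,cy)=(0.2136,-0.9769)
member 3 (1-3): L=3.7544, (cx,cy)=(0.9996,0.0277)
member 4 (2-3): L=7.8171, (cx,cy)=(0.2726,0.9621)
member 5 (2-4): L=3.8010, (cx,cy)=(1.0000,0.0000)
member 6 (3-4): L=7.7042, (cx,cy)=(0.2168,-0.9762)
member 7 (3-5): L=3.9017, (cx,cy)=(0.9698,0.2437)
member 8 (4-5): L=8.7318, (cx,cy)=(0.2421,0.9703)
solve A·x = −loads:
  F[0-1] = +1256.3603 N (tension)
  F[0-2] = -8.0037 N (compression)
  F[1-2] = -1226.6942 N (compression)
  F[1-3] = +583.7362 N (tension)
  F[2-3] = +1245.5485 N (tension)
  F[2-4] = -609.6193 N (compression)
  F[3-4] = -953.2912 N (compression)
  F[3-5] = +1164.8310 N (tension)
  F[4-5] = -3371.5198 N (compression)
  Rx@0 = -313.4400 N
  Ry@0 = -1214.5432 N
  Ry@4 = +4201.8432 N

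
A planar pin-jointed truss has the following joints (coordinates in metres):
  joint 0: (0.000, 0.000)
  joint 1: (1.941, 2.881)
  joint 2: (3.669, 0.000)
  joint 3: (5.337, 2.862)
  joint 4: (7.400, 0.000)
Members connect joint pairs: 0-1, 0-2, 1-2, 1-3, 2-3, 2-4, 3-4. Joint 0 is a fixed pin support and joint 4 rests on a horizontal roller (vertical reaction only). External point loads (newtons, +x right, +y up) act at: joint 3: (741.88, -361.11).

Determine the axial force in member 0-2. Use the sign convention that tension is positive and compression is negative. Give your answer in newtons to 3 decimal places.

N=5 nodes, M=7 members, R=3 reactions → 2N=10, M+R=10
member 0 (0-1): L=3.4739, (cx,cy)=(0.5587,0.8293)
member 1 (0-2): L=3.6690, (cx,cy)=(1.0000,0.0000)
member 2 (1-2): L=3.3595, (cx,cy)=(0.5144,-0.8576)
member 3 (1-3): L=3.3961, (cx,cy)=(1.0000,-0.0056)
member 4 (2-3): L=3.3126, (cx,cy)=(0.5035,0.8640)
member 5 (2-4): L=3.7310, (cx,cy)=(1.0000,0.0000)
member 6 (3-4): L=3.5280, (cx,cy)=(0.5847,-0.8112)
solve A·x = −loads:
  F[0-1] = +224.5831 N (tension)
  F[0-2] = +616.3951 N (tension)
  F[1-2] = -218.7421 N (compression)
  F[1-3] = +238.0018 N (tension)
  F[2-3] = +217.1207 N (tension)
  F[2-4] = +394.5545 N (tension)
  F[3-4] = -674.7461 N (compression)
  Rx@0 = -741.8800 N
  Ry@0 = -186.2555 N
  Ry@4 = +547.3655 N

616.395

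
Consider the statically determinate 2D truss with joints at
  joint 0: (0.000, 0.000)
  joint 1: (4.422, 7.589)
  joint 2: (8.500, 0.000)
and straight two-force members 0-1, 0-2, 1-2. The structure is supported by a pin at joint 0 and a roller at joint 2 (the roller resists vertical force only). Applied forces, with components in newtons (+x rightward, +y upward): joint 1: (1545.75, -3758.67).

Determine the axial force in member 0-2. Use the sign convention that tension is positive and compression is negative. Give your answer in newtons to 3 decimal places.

N=3 nodes, M=3 members, R=3 reactions → 2N=6, M+R=6
member 0 (0-1): L=8.7833, (cx,cy)=(0.5035,0.8640)
member 1 (0-2): L=8.5000, (cx,cy)=(1.0000,0.0000)
member 2 (1-2): L=8.6153, (cx,cy)=(0.4733,-0.8809)
solve A·x = −loads:
  F[0-1] = -489.7966 N (compression)
  F[0-2] = +1792.3397 N (tension)
  F[1-2] = -3786.5385 N (compression)
  Rx@0 = -1545.7500 N
  Ry@0 = +423.1952 N
  Ry@2 = +3335.4748 N

1792.340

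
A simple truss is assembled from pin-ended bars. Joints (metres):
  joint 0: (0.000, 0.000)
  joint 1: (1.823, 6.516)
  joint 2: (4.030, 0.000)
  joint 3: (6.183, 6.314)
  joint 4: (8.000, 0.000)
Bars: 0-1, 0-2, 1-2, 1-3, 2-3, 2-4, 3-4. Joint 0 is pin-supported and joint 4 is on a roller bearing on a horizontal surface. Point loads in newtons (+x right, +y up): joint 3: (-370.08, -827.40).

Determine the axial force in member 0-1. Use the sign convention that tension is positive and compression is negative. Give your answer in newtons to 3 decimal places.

N=5 nodes, M=7 members, R=3 reactions → 2N=10, M+R=10
member 0 (0-1): L=6.7662, (cx,cy)=(0.2694,0.9630)
member 1 (0-2): L=4.0300, (cx,cy)=(1.0000,0.0000)
member 2 (1-2): L=6.8796, (cx,cy)=(0.3208,-0.9471)
member 3 (1-3): L=4.3647, (cx,cy)=(0.9989,-0.0463)
member 4 (2-3): L=6.6710, (cx,cy)=(0.3227,0.9465)
member 5 (2-4): L=3.9700, (cx,cy)=(1.0000,0.0000)
member 6 (3-4): L=6.5702, (cx,cy)=(0.2765,-0.9610)
solve A·x = −loads:
  F[0-1] = -498.4408 N (compression)
  F[0-2] = -235.7865 N (compression)
  F[1-2] = +521.5483 N (tension)
  F[1-3] = -301.9312 N (compression)
  F[2-3] = -521.9113 N (compression)
  F[2-4] = +99.9699 N (tension)
  F[3-4] = -361.4894 N (compression)
  Rx@0 = +370.0800 N
  Ry@0 = +480.0089 N
  Ry@4 = +347.3911 N

-498.441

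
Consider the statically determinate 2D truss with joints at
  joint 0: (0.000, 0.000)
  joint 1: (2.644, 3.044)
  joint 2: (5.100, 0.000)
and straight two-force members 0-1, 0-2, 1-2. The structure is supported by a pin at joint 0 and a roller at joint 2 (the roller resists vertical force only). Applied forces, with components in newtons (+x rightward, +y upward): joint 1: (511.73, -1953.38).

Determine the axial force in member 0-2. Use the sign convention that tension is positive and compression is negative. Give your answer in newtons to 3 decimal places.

1063.508

N=3 nodes, M=3 members, R=3 reactions → 2N=6, M+R=6
member 0 (0-1): L=4.0320, (cx,cy)=(0.6558,0.7550)
member 1 (0-2): L=5.1000, (cx,cy)=(1.0000,0.0000)
member 2 (1-2): L=3.9112, (cx,cy)=(0.6279,-0.7783)
solve A·x = −loads:
  F[0-1] = -841.4311 N (compression)
  F[0-2] = +1063.5077 N (tension)
  F[1-2] = -1693.6661 N (compression)
  Rx@0 = -511.7300 N
  Ry@0 = +635.2540 N
  Ry@2 = +1318.1260 N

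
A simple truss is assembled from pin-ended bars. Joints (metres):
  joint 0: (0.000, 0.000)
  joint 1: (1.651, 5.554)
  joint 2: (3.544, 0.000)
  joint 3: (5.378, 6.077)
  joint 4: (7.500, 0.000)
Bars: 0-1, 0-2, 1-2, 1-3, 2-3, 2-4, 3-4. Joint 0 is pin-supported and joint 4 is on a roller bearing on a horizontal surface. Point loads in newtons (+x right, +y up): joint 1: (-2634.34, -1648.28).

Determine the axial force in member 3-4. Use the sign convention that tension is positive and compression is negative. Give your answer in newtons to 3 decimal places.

N=5 nodes, M=7 members, R=3 reactions → 2N=10, M+R=10
member 0 (0-1): L=5.7942, (cx,cy)=(0.2849,0.9585)
member 1 (0-2): L=3.5440, (cx,cy)=(1.0000,0.0000)
member 2 (1-2): L=5.8677, (cx,cy)=(0.3226,-0.9465)
member 3 (1-3): L=3.7635, (cx,cy)=(0.9903,0.1390)
member 4 (2-3): L=6.3477, (cx,cy)=(0.2889,0.9574)
member 5 (2-4): L=3.9560, (cx,cy)=(1.0000,0.0000)
member 6 (3-4): L=6.4368, (cx,cy)=(0.3297,-0.9441)
solve A·x = −loads:
  F[0-1] = -3376.2153 N (compression)
  F[0-2] = -1672.3203 N (compression)
  F[1-2] = +1837.7118 N (tension)
  F[1-3] = +1090.0298 N (tension)
  F[2-3] = -1816.9402 N (compression)
  F[2-4] = -554.4978 N (compression)
  F[3-4] = +1682.0027 N (tension)
  Rx@0 = +2634.3400 N
  Ry@0 = +3236.2552 N
  Ry@4 = -1587.9752 N

1682.003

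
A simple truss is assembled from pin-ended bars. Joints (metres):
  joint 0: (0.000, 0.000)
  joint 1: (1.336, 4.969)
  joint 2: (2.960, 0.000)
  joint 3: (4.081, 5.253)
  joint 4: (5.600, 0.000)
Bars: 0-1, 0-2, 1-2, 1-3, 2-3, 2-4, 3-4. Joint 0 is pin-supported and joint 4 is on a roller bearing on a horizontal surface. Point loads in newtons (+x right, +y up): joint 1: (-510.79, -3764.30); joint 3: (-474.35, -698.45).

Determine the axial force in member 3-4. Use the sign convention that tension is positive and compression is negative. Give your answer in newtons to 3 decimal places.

-529.706

N=5 nodes, M=7 members, R=3 reactions → 2N=10, M+R=10
member 0 (0-1): L=5.1455, (cx,cy)=(0.2596,0.9657)
member 1 (0-2): L=2.9600, (cx,cy)=(1.0000,0.0000)
member 2 (1-2): L=5.2277, (cx,cy)=(0.3107,-0.9505)
member 3 (1-3): L=2.7597, (cx,cy)=(0.9947,0.1029)
member 4 (2-3): L=5.3713, (cx,cy)=(0.2087,0.9780)
member 5 (2-4): L=2.6400, (cx,cy)=(1.0000,0.0000)
member 6 (3-4): L=5.4682, (cx,cy)=(0.2778,-0.9606)
solve A·x = −loads:
  F[0-1] = -4094.3112 N (compression)
  F[0-2] = +77.9311 N (tension)
  F[1-2] = +134.7896 N (tension)
  F[1-3] = -597.3257 N (compression)
  F[2-3] = -131.0054 N (compression)
  F[2-4] = +147.1454 N (tension)
  F[3-4] = -529.7055 N (compression)
  Rx@0 = +985.1400 N
  Ry@0 = +3953.8923 N
  Ry@4 = +508.8577 N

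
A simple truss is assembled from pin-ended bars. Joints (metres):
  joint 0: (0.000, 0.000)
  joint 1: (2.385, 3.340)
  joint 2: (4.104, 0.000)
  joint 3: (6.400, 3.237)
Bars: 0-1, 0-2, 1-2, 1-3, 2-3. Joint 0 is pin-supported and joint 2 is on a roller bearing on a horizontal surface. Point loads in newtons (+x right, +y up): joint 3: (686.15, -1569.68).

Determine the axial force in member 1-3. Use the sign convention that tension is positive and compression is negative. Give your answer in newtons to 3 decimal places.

1767.944

N=4 nodes, M=5 members, R=3 reactions → 2N=8, M+R=8
member 0 (0-1): L=4.1041, (cx,cy)=(0.5811,0.8138)
member 1 (0-2): L=4.1040, (cx,cy)=(1.0000,0.0000)
member 2 (1-2): L=3.7564, (cx,cy)=(0.4576,-0.8891)
member 3 (1-3): L=4.0163, (cx,cy)=(0.9997,-0.0256)
member 4 (2-3): L=3.9686, (cx,cy)=(0.5785,0.8157)
solve A·x = −loads:
  F[0-1] = +1744.0800 N (tension)
  F[0-2] = -327.3749 N (compression)
  F[1-2] = -1647.3056 N (compression)
  F[1-3] = +1767.9442 N (tension)
  F[2-3] = -1868.8592 N (compression)
  Rx@0 = -686.1500 N
  Ry@0 = -1419.3599 N
  Ry@2 = +2989.0399 N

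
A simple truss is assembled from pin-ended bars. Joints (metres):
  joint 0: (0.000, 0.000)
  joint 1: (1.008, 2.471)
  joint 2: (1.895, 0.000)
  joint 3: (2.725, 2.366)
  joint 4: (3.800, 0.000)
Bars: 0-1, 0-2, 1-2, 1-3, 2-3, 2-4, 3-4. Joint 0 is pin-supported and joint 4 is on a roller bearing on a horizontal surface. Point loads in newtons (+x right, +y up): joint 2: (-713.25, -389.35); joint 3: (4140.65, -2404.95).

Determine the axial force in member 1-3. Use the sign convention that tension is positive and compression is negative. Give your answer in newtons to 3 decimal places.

N=5 nodes, M=7 members, R=3 reactions → 2N=10, M+R=10
member 0 (0-1): L=2.6687, (cx,cy)=(0.3777,0.9259)
member 1 (0-2): L=1.8950, (cx,cy)=(1.0000,0.0000)
member 2 (1-2): L=2.6254, (cx,cy)=(0.3379,-0.9412)
member 3 (1-3): L=1.7202, (cx,cy)=(0.9981,-0.0610)
member 4 (2-3): L=2.5074, (cx,cy)=(0.3310,0.9436)
member 5 (2-4): L=1.9050, (cx,cy)=(1.0000,0.0000)
member 6 (3-4): L=2.5988, (cx,cy)=(0.4137,-0.9104)
solve A·x = −loads:
  F[0-1] = +1838.7763 N (tension)
  F[0-2] = +2732.8695 N (tension)
  F[1-2] = -1895.6735 N (compression)
  F[1-3] = +1337.4893 N (tension)
  F[2-3] = +2303.4160 N (tension)
  F[2-4] = +2043.1654 N (tension)
  F[3-4] = -4939.2626 N (compression)
  Rx@0 = -3427.4000 N
  Ry@0 = -1702.5644 N
  Ry@4 = +4496.8644 N

1337.489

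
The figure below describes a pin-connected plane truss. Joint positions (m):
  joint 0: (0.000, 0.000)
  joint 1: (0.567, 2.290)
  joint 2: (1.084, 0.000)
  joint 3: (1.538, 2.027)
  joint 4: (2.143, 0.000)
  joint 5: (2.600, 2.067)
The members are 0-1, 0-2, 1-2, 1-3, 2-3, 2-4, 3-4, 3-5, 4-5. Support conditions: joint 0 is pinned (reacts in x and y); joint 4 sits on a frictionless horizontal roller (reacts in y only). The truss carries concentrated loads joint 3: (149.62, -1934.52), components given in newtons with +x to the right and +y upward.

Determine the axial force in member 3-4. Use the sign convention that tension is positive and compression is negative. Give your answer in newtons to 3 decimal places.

-1596.590

N=6 nodes, M=9 members, R=3 reactions → 2N=12, M+R=12
member 0 (0-1): L=2.3592, (cx,cy)=(0.2403,0.9707)
member 1 (0-2): L=1.0840, (cx,cy)=(1.0000,0.0000)
member 2 (1-2): L=2.3476, (cx,cy)=(0.2202,-0.9754)
member 3 (1-3): L=1.0060, (cx,cy)=(0.9652,-0.2614)
member 4 (2-3): L=2.0772, (cx,cy)=(0.2186,0.9758)
member 5 (2-4): L=1.0590, (cx,cy)=(1.0000,0.0000)
member 6 (3-4): L=2.1154, (cx,cy)=(0.2860,-0.9582)
member 7 (3-5): L=1.0628, (cx,cy)=(0.9993,0.0376)
member 8 (4-5): L=2.1169, (cx,cy)=(0.2159,0.9764)
solve A·x = −loads:
  F[0-1] = -416.8401 N (compression)
  F[0-2] = +249.8037 N (tension)
  F[1-2] = +471.4527 N (tension)
  F[1-3] = -211.3586 N (compression)
  F[2-3] = -471.2723 N (compression)
  F[2-4] = +456.6297 N (tension)
  F[3-4] = -1596.5897 N (compression)
  F[3-5] = -0.0000 N (tension)
  F[4-5] = +0.0000 N (tension)
  Rx@0 = -149.6200 N
  Ry@0 = +404.6220 N
  Ry@4 = +1529.8980 N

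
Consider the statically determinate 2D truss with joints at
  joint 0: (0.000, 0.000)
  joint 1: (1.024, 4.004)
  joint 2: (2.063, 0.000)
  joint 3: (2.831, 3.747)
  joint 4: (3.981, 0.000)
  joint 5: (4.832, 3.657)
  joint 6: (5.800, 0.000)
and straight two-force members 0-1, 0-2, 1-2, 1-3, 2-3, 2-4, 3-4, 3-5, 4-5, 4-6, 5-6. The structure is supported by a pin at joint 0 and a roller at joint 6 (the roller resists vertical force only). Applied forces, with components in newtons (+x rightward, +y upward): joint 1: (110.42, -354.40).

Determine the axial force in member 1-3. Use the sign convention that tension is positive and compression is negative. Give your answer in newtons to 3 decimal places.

-135.860

N=7 nodes, M=11 members, R=3 reactions → 2N=14, M+R=14
member 0 (0-1): L=4.1329, (cx,cy)=(0.2478,0.9688)
member 1 (0-2): L=2.0630, (cx,cy)=(1.0000,0.0000)
member 2 (1-2): L=4.1366, (cx,cy)=(0.2512,-0.9679)
member 3 (1-3): L=1.8252, (cx,cy)=(0.9900,-0.1408)
member 4 (2-3): L=3.8249, (cx,cy)=(0.2008,0.9796)
member 5 (2-4): L=1.9180, (cx,cy)=(1.0000,0.0000)
member 6 (3-4): L=3.9195, (cx,cy)=(0.2934,-0.9560)
member 7 (3-5): L=2.0030, (cx,cy)=(0.9990,-0.0449)
member 8 (4-5): L=3.7547, (cx,cy)=(0.2266,0.9740)
member 9 (4-6): L=1.8190, (cx,cy)=(1.0000,0.0000)
member 10 (5-6): L=3.7829, (cx,cy)=(0.2559,-0.9667)
solve A·x = −loads:
  F[0-1] = -222.5413 N (compression)
  F[0-2] = +165.5590 N (tension)
  F[1-2] = -123.6310 N (compression)
  F[1-3] = -135.8600 N (compression)
  F[2-3] = +122.1555 N (tension)
  F[2-4] = +109.9788 N (tension)
  F[3-4] = -141.9733 N (compression)
  F[3-5] = -68.3923 N (compression)
  F[4-5] = +139.3512 N (tension)
  F[4-6] = +36.7395 N (tension)
  F[5-6] = -143.5779 N (compression)
  Rx@0 = -110.4200 N
  Ry@0 = +215.6022 N
  Ry@6 = +138.7978 N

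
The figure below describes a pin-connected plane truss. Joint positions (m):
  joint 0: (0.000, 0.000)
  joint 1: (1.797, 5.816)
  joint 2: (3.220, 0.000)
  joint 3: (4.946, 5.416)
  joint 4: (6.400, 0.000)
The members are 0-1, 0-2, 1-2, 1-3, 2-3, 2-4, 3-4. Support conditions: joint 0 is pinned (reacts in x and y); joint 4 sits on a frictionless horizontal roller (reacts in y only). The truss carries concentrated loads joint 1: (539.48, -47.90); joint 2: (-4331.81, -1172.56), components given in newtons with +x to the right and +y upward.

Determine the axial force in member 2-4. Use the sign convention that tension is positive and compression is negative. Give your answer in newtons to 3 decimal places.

N=5 nodes, M=7 members, R=3 reactions → 2N=10, M+R=10
member 0 (0-1): L=6.0873, (cx,cy)=(0.2952,0.9554)
member 1 (0-2): L=3.2200, (cx,cy)=(1.0000,0.0000)
member 2 (1-2): L=5.9876, (cx,cy)=(0.2377,-0.9713)
member 3 (1-3): L=3.1743, (cx,cy)=(0.9920,-0.1260)
member 4 (2-3): L=5.6844, (cx,cy)=(0.3036,0.9528)
member 5 (2-4): L=3.1800, (cx,cy)=(1.0000,0.0000)
member 6 (3-4): L=5.6078, (cx,cy)=(0.2593,-0.9658)
solve A·x = −loads:
  F[0-1] = -132.7291 N (compression)
  F[0-2] = -3753.1477 N (compression)
  F[1-2] = +161.9471 N (tension)
  F[1-3] = -622.1097 N (compression)
  F[2-3] = +1065.5612 N (tension)
  F[2-4] = +293.6044 N (tension)
  F[3-4] = -1132.3716 N (compression)
  Rx@0 = +3792.3300 N
  Ry@0 = +126.8139 N
  Ry@4 = +1093.6461 N

293.604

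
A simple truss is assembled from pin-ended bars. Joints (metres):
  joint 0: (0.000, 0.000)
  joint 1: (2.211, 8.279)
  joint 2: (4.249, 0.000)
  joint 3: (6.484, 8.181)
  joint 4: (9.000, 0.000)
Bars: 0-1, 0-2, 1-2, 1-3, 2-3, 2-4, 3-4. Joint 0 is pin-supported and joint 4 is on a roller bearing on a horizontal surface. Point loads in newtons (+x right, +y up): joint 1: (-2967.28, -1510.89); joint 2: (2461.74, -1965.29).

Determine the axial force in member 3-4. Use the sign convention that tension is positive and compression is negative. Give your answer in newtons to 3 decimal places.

N=5 nodes, M=7 members, R=3 reactions → 2N=10, M+R=10
member 0 (0-1): L=8.5692, (cx,cy)=(0.2580,0.9661)
member 1 (0-2): L=4.2490, (cx,cy)=(1.0000,0.0000)
member 2 (1-2): L=8.5262, (cx,cy)=(0.2390,-0.9710)
member 3 (1-3): L=4.2741, (cx,cy)=(0.9997,-0.0229)
member 4 (2-3): L=8.4808, (cx,cy)=(0.2635,0.9646)
member 5 (2-4): L=4.7510, (cx,cy)=(1.0000,0.0000)
member 6 (3-4): L=8.5591, (cx,cy)=(0.2940,-0.9558)
solve A·x = −loads:
  F[0-1] = -5078.7024 N (compression)
  F[0-2] = +804.8594 N (tension)
  F[1-2] = +3477.7234 N (tension)
  F[1-3] = +825.8201 N (tension)
  F[2-3] = -1463.3527 N (compression)
  F[2-4] = -439.9563 N (compression)
  F[3-4] = +1496.6816 N (tension)
  Rx@0 = +505.5400 N
  Ry@0 = +4906.7373 N
  Ry@4 = -1430.5573 N

1496.682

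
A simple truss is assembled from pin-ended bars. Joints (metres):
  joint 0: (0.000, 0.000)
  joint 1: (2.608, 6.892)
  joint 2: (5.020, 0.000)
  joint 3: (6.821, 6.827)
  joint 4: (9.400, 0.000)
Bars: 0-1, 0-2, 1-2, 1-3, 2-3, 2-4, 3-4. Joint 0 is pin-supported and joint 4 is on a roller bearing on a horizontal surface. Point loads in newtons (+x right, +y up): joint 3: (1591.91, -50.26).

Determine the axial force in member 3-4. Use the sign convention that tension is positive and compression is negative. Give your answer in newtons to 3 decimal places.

-1274.899

N=5 nodes, M=7 members, R=3 reactions → 2N=10, M+R=10
member 0 (0-1): L=7.3689, (cx,cy)=(0.3539,0.9353)
member 1 (0-2): L=5.0200, (cx,cy)=(1.0000,0.0000)
member 2 (1-2): L=7.3019, (cx,cy)=(0.3303,-0.9439)
member 3 (1-3): L=4.2135, (cx,cy)=(0.9999,-0.0154)
member 4 (2-3): L=7.0606, (cx,cy)=(0.2551,0.9669)
member 5 (2-4): L=4.3800, (cx,cy)=(1.0000,0.0000)
member 6 (3-4): L=7.2979, (cx,cy)=(0.3534,-0.9355)
solve A·x = −loads:
  F[0-1] = +1221.4329 N (tension)
  F[0-2] = +1159.6232 N (tension)
  F[1-2] = -1223.9915 N (compression)
  F[1-3] = +836.7026 N (tension)
  F[2-3] = +1194.8090 N (tension)
  F[2-4] = +450.5364 N (tension)
  F[3-4] = -1274.8990 N (compression)
  Rx@0 = -1591.9100 N
  Ry@0 = -1142.3776 N
  Ry@4 = +1192.6376 N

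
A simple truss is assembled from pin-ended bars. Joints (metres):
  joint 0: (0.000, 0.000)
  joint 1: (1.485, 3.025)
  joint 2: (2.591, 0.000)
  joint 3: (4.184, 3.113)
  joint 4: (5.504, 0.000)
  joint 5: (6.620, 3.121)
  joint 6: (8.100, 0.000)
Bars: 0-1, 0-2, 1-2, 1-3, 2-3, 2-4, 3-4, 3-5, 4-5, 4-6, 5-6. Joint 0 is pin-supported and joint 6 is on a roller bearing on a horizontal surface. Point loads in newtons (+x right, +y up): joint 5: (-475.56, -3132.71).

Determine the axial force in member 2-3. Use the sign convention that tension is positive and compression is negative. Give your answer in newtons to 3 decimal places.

-825.398

N=7 nodes, M=11 members, R=3 reactions → 2N=14, M+R=14
member 0 (0-1): L=3.3698, (cx,cy)=(0.4407,0.8977)
member 1 (0-2): L=2.5910, (cx,cy)=(1.0000,0.0000)
member 2 (1-2): L=3.2208, (cx,cy)=(0.3434,-0.9392)
member 3 (1-3): L=2.7004, (cx,cy)=(0.9995,0.0326)
member 4 (2-3): L=3.4969, (cx,cy)=(0.4555,0.8902)
member 5 (2-4): L=2.9130, (cx,cy)=(1.0000,0.0000)
member 6 (3-4): L=3.3813, (cx,cy)=(0.3904,-0.9207)
member 7 (3-5): L=2.4360, (cx,cy)=(1.0000,0.0033)
member 8 (4-5): L=3.3145, (cx,cy)=(0.3367,0.9416)
member 9 (4-6): L=2.5960, (cx,cy)=(1.0000,0.0000)
member 10 (5-6): L=3.4541, (cx,cy)=(0.4285,-0.9036)
solve A·x = −loads:
  F[0-1] = -841.7746 N (compression)
  F[0-2] = -104.6125 N (compression)
  F[1-2] = +782.3518 N (tension)
  F[1-3] = -639.9375 N (compression)
  F[2-3] = -825.3978 N (compression)
  F[2-4] = +540.0429 N (tension)
  F[3-4] = +815.9997 N (tension)
  F[3-5] = -1334.1623 N (compression)
  F[4-5] = -797.8363 N (compression)
  F[4-6] = +1127.2262 N (tension)
  F[5-6] = -2630.8041 N (compression)
  Rx@0 = +475.5600 N
  Ry@0 = +755.6338 N
  Ry@6 = +2377.0762 N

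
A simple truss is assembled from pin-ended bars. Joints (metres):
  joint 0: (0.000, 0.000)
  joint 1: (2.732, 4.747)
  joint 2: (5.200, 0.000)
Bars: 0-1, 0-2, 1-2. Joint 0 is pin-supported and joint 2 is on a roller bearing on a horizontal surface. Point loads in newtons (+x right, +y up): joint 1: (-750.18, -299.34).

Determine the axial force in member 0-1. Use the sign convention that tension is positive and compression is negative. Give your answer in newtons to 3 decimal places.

N=3 nodes, M=3 members, R=3 reactions → 2N=6, M+R=6
member 0 (0-1): L=5.4770, (cx,cy)=(0.4988,0.8667)
member 1 (0-2): L=5.2000, (cx,cy)=(1.0000,0.0000)
member 2 (1-2): L=5.3502, (cx,cy)=(0.4613,-0.8873)
solve A·x = −loads:
  F[0-1] = -954.0656 N (compression)
  F[0-2] = -274.2819 N (compression)
  F[1-2] = +594.6000 N (tension)
  Rx@0 = +750.1800 N
  Ry@0 = +826.8991 N
  Ry@2 = -527.5591 N

-954.066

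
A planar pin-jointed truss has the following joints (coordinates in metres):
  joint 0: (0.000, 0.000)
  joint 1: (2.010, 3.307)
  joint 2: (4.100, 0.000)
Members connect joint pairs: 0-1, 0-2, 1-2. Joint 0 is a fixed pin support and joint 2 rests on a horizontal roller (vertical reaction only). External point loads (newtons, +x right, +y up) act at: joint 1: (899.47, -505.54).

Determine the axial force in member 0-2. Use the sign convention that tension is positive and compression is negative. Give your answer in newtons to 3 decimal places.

615.142

N=3 nodes, M=3 members, R=3 reactions → 2N=6, M+R=6
member 0 (0-1): L=3.8699, (cx,cy)=(0.5194,0.8545)
member 1 (0-2): L=4.1000, (cx,cy)=(1.0000,0.0000)
member 2 (1-2): L=3.9121, (cx,cy)=(0.5342,-0.8453)
solve A·x = −loads:
  F[0-1] = +547.4273 N (tension)
  F[0-2] = +615.1421 N (tension)
  F[1-2] = -1151.4274 N (compression)
  Rx@0 = -899.4700 N
  Ry@0 = -467.7972 N
  Ry@2 = +973.3372 N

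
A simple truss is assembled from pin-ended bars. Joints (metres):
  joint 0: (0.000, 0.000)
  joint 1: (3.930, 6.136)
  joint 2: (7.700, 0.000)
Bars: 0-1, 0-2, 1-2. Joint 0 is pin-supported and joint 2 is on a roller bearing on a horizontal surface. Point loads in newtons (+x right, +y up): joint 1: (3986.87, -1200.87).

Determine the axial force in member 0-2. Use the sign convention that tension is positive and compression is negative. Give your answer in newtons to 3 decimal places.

N=3 nodes, M=3 members, R=3 reactions → 2N=6, M+R=6
member 0 (0-1): L=7.2867, (cx,cy)=(0.5393,0.8421)
member 1 (0-2): L=7.7000, (cx,cy)=(1.0000,0.0000)
member 2 (1-2): L=7.2016, (cx,cy)=(0.5235,-0.8520)
solve A·x = −loads:
  F[0-1] = +3074.6363 N (tension)
  F[0-2] = +2328.5900 N (tension)
  F[1-2] = -4448.1780 N (compression)
  Rx@0 = -3986.8700 N
  Ry@0 = -2589.1110 N
  Ry@2 = +3789.9810 N

2328.590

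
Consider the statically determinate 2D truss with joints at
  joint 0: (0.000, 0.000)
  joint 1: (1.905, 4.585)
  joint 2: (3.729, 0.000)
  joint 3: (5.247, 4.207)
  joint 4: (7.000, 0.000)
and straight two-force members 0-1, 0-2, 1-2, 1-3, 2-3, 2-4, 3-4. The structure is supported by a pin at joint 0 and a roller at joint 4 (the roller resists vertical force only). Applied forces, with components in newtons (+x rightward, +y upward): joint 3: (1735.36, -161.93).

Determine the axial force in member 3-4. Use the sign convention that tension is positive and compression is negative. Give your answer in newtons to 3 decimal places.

N=5 nodes, M=7 members, R=3 reactions → 2N=10, M+R=10
member 0 (0-1): L=4.9650, (cx,cy)=(0.3837,0.9235)
member 1 (0-2): L=3.7290, (cx,cy)=(1.0000,0.0000)
member 2 (1-2): L=4.9345, (cx,cy)=(0.3696,-0.9292)
member 3 (1-3): L=3.3633, (cx,cy)=(0.9937,-0.1124)
member 4 (2-3): L=4.4725, (cx,cy)=(0.3394,0.9406)
member 5 (2-4): L=3.2710, (cx,cy)=(1.0000,0.0000)
member 6 (3-4): L=4.5576, (cx,cy)=(0.3846,-0.9231)
solve A·x = −loads:
  F[0-1] = +1085.4778 N (tension)
  F[0-2] = +1318.8778 N (tension)
  F[1-2] = -1182.7219 N (compression)
  F[1-3] = +859.1102 N (tension)
  F[2-3] = +1168.3059 N (tension)
  F[2-4] = +485.1603 N (tension)
  F[3-4] = -1261.3658 N (compression)
  Rx@0 = -1735.3600 N
  Ry@0 = -1002.3995 N
  Ry@4 = +1164.3295 N

-1261.366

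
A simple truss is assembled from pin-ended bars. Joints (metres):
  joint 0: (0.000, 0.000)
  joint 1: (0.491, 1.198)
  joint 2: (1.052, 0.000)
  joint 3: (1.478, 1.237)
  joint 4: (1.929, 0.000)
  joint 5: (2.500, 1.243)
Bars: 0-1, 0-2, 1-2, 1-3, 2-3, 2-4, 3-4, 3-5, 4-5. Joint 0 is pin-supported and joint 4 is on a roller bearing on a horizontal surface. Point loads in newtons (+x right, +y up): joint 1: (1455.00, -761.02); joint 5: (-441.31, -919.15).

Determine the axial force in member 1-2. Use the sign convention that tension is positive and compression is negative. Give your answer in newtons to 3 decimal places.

-1232.988

N=6 nodes, M=9 members, R=3 reactions → 2N=12, M+R=12
member 0 (0-1): L=1.2947, (cx,cy)=(0.3792,0.9253)
member 1 (0-2): L=1.0520, (cx,cy)=(1.0000,0.0000)
member 2 (1-2): L=1.3228, (cx,cy)=(0.4241,-0.9056)
member 3 (1-3): L=0.9878, (cx,cy)=(0.9992,0.0395)
member 4 (2-3): L=1.3083, (cx,cy)=(0.3256,0.9455)
member 5 (2-4): L=0.8770, (cx,cy)=(1.0000,0.0000)
member 6 (3-4): L=1.3167, (cx,cy)=(0.3425,-0.9395)
member 7 (3-5): L=1.0220, (cx,cy)=(1.0000,0.0059)
member 8 (4-5): L=1.3679, (cx,cy)=(0.4174,0.9087)
solve A·x = −loads:
  F[0-1] = +350.1752 N (tension)
  F[0-2] = +880.8916 N (tension)
  F[1-2] = -1232.9876 N (compression)
  F[1-3] = -799.9335 N (compression)
  F[2-3] = +1180.9811 N (tension)
  F[2-4] = -26.5440 N (compression)
  F[3-4] = -1155.0230 N (compression)
  F[3-5] = -19.1297 N (compression)
  F[4-5] = -1011.3688 N (compression)
  Rx@0 = -1013.6900 N
  Ry@0 = -324.0174 N
  Ry@4 = +2004.1874 N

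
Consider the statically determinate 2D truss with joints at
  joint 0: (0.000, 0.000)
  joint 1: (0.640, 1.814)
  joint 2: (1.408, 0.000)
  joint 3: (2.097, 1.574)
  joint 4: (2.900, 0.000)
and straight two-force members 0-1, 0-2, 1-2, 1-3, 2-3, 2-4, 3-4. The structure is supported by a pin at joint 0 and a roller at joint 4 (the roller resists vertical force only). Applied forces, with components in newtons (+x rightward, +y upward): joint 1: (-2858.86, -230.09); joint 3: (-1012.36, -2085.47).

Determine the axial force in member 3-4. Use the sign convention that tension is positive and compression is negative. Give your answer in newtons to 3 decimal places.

874.456

N=5 nodes, M=7 members, R=3 reactions → 2N=10, M+R=10
member 0 (0-1): L=1.9236, (cx,cy)=(0.3327,0.9430)
member 1 (0-2): L=1.4080, (cx,cy)=(1.0000,0.0000)
member 2 (1-2): L=1.9699, (cx,cy)=(0.3899,-0.9209)
member 3 (1-3): L=1.4766, (cx,cy)=(0.9867,-0.1625)
member 4 (2-3): L=1.7182, (cx,cy)=(0.4010,0.9161)
member 5 (2-4): L=1.4920, (cx,cy)=(1.0000,0.0000)
member 6 (3-4): L=1.7670, (cx,cy)=(0.4544,-0.8908)
solve A·x = −loads:
  F[0-1] = -3281.4529 N (compression)
  F[0-2] = -2779.4434 N (compression)
  F[1-2] = +3003.9582 N (tension)
  F[1-3] = +603.9553 N (tension)
  F[2-3] = -3019.6718 N (compression)
  F[2-4] = -397.3903 N (compression)
  F[3-4] = +874.4560 N (tension)
  Rx@0 = +3871.2200 N
  Ry@0 = +3094.5043 N
  Ry@4 = -778.9443 N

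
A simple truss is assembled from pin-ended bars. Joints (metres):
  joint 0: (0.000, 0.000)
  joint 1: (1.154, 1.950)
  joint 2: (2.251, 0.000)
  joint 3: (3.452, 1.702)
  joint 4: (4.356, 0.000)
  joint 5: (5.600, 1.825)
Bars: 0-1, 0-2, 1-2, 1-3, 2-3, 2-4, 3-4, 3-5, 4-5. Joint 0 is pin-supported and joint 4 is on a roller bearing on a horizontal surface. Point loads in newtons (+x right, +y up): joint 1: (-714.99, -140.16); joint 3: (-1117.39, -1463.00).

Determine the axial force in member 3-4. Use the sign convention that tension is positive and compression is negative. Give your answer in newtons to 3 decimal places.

N=6 nodes, M=9 members, R=3 reactions → 2N=12, M+R=12
member 0 (0-1): L=2.2659, (cx,cy)=(0.5093,0.8606)
member 1 (0-2): L=2.2510, (cx,cy)=(1.0000,0.0000)
member 2 (1-2): L=2.2374, (cx,cy)=(0.4903,-0.8716)
member 3 (1-3): L=2.3113, (cx,cy)=(0.9942,-0.1073)
member 4 (2-3): L=2.0831, (cx,cy)=(0.5766,0.8171)
member 5 (2-4): L=2.1050, (cx,cy)=(1.0000,0.0000)
member 6 (3-4): L=1.9272, (cx,cy)=(0.4691,-0.8832)
member 7 (3-5): L=2.1515, (cx,cy)=(0.9984,0.0572)
member 8 (4-5): L=2.2087, (cx,cy)=(0.5632,0.8263)
solve A·x = −loads:
  F[0-1] = -1351.7533 N (compression)
  F[0-2] = -1143.9399 N (compression)
  F[1-2] = +1246.3180 N (tension)
  F[1-3] = -587.9184 N (compression)
  F[2-3] = -1329.4363 N (compression)
  F[2-4] = +233.6226 N (tension)
  F[3-4] = -498.0449 N (compression)
  F[3-5] = +0.0000 N (tension)
  F[4-5] = -0.0000 N (compression)
  Rx@0 = +1832.3800 N
  Ry@0 = +1163.3087 N
  Ry@4 = +439.8513 N

-498.045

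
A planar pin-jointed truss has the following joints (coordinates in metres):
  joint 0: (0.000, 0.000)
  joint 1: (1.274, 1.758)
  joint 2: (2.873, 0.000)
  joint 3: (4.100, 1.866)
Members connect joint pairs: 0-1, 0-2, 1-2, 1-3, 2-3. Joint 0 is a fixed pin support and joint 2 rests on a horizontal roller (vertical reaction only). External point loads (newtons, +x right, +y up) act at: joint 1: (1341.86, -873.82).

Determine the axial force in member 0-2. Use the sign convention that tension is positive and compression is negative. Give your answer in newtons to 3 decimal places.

N=4 nodes, M=5 members, R=3 reactions → 2N=8, M+R=8
member 0 (0-1): L=2.1711, (cx,cy)=(0.5868,0.8097)
member 1 (0-2): L=2.8730, (cx,cy)=(1.0000,0.0000)
member 2 (1-2): L=2.3764, (cx,cy)=(0.6729,-0.7398)
member 3 (1-3): L=2.8281, (cx,cy)=(0.9993,0.0382)
member 4 (2-3): L=2.2333, (cx,cy)=(0.5494,0.8355)
solve A·x = −loads:
  F[0-1] = +413.4154 N (tension)
  F[0-2] = +1099.2672 N (tension)
  F[1-2] = -1633.7204 N (compression)
  F[1-3] = +0.0000 N (tension)
  F[2-3] = +0.0000 N (tension)
  Rx@0 = -1341.8600 N
  Ry@0 = -334.7552 N
  Ry@2 = +1208.5752 N

1099.267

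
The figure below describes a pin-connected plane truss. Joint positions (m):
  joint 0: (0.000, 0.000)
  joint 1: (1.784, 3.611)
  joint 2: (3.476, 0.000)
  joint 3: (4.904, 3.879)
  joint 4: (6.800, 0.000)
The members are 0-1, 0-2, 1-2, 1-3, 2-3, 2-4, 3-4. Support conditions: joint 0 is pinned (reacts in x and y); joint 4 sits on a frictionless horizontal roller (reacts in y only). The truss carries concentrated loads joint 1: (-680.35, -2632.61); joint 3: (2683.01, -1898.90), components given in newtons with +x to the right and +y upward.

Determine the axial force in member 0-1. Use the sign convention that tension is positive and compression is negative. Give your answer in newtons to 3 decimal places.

-1452.432

N=5 nodes, M=7 members, R=3 reactions → 2N=10, M+R=10
member 0 (0-1): L=4.0277, (cx,cy)=(0.4429,0.8966)
member 1 (0-2): L=3.4760, (cx,cy)=(1.0000,0.0000)
member 2 (1-2): L=3.9878, (cx,cy)=(0.4243,-0.9055)
member 3 (1-3): L=3.1315, (cx,cy)=(0.9963,0.0856)
member 4 (2-3): L=4.1335, (cx,cy)=(0.3455,0.9384)
member 5 (2-4): L=3.3240, (cx,cy)=(1.0000,0.0000)
member 6 (3-4): L=4.3176, (cx,cy)=(0.4391,-0.8984)
solve A·x = −loads:
  F[0-1] = -1452.4324 N (compression)
  F[0-2] = +2645.9975 N (tension)
  F[1-2] = -1409.0168 N (compression)
  F[1-3] = +637.1946 N (tension)
  F[2-3] = +1359.6072 N (tension)
  F[2-4] = +1578.4498 N (tension)
  F[3-4] = -3594.4494 N (compression)
  Rx@0 = -2002.6600 N
  Ry@0 = +1302.1815 N
  Ry@4 = +3229.3285 N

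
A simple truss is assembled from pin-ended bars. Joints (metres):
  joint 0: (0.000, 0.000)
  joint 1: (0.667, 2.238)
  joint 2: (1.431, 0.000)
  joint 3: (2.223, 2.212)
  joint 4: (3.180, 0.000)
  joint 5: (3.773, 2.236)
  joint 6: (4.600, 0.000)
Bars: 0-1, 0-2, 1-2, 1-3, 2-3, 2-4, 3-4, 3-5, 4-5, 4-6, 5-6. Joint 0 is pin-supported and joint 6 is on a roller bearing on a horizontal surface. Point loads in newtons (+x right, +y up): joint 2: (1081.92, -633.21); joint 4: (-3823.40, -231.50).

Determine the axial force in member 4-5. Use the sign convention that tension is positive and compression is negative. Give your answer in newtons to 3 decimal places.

N=7 nodes, M=11 members, R=3 reactions → 2N=14, M+R=14
member 0 (0-1): L=2.3353, (cx,cy)=(0.2856,0.9583)
member 1 (0-2): L=1.4310, (cx,cy)=(1.0000,0.0000)
member 2 (1-2): L=2.3648, (cx,cy)=(0.3231,-0.9464)
member 3 (1-3): L=1.5562, (cx,cy)=(0.9999,-0.0167)
member 4 (2-3): L=2.3495, (cx,cy)=(0.3371,0.9415)
member 5 (2-4): L=1.7490, (cx,cy)=(1.0000,0.0000)
member 6 (3-4): L=2.4101, (cx,cy)=(0.3971,-0.9178)
member 7 (3-5): L=1.5502, (cx,cy)=(0.9999,0.0155)
member 8 (4-5): L=2.3133, (cx,cy)=(0.2563,0.9666)
member 9 (4-6): L=1.4200, (cx,cy)=(1.0000,0.0000)
member 10 (5-6): L=2.3840, (cx,cy)=(0.3469,-0.9379)
solve A·x = −loads:
  F[0-1] = -529.7576 N (compression)
  F[0-2] = -2590.1712 N (compression)
  F[1-2] = +542.2217 N (tension)
  F[1-3] = -326.5299 N (compression)
  F[2-3] = +127.5290 N (tension)
  F[2-4] = -3539.9046 N (compression)
  F[3-4] = -140.6049 N (compression)
  F[3-5] = -227.6924 N (compression)
  F[4-5] = +373.0093 N (tension)
  F[4-6] = +132.0464 N (tension)
  F[5-6] = -380.6570 N (compression)
  Rx@0 = +2741.4800 N
  Ry@0 = +507.6897 N
  Ry@6 = +357.0203 N

373.009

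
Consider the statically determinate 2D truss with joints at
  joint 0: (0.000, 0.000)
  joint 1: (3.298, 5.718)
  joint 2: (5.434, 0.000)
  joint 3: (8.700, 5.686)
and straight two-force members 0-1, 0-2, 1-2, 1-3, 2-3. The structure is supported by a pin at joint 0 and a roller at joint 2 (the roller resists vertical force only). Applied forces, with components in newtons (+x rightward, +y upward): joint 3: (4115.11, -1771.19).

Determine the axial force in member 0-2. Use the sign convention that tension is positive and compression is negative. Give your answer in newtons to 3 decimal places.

N=4 nodes, M=5 members, R=3 reactions → 2N=8, M+R=8
member 0 (0-1): L=6.6009, (cx,cy)=(0.4996,0.8662)
member 1 (0-2): L=5.4340, (cx,cy)=(1.0000,0.0000)
member 2 (1-2): L=6.1039, (cx,cy)=(0.3499,-0.9368)
member 3 (1-3): L=5.4021, (cx,cy)=(1.0000,-0.0059)
member 4 (2-3): L=6.5572, (cx,cy)=(0.4981,0.8671)
solve A·x = −loads:
  F[0-1] = +6199.7594 N (tension)
  F[0-2] = +1017.5473 N (tension)
  F[1-2] = -5765.3110 N (compression)
  F[1-3] = +5115.1550 N (tension)
  F[2-3] = -2007.6373 N (compression)
  Rx@0 = -4115.1100 N
  Ry@0 = -5370.4862 N
  Ry@2 = +7141.6762 N

1017.547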